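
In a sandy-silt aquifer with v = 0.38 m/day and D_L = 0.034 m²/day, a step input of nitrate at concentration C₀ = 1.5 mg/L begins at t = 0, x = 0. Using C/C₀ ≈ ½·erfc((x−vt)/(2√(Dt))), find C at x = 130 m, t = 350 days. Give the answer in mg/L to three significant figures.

For a continuous step input, C/C₀ ≈ ½·erfc((x−vt)/(2√(Dt))).
vt = 0.38 × 350 = 133 m and 2√(Dt) = 2√(0.034 × 350) = 6.899 m.
Argument (x−vt)/(2√(Dt)) = (130 − 133)/6.899 = -0.4348; ½·erfc(-0.4348) = 0.7307.
C = 1.5 × 0.7307 = 1.10 mg/L.

1.10 mg/L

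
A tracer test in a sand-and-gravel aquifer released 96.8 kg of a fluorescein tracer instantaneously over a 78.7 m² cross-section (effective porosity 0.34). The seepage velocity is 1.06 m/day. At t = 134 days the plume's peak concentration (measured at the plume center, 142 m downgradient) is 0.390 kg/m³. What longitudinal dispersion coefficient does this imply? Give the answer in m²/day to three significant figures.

At the plume center C_max = M/(n_e·A·√(4πDt)), so D = M²/(4πt·(n_e·A·C_max)²).
n_e·A·C_max = 0.34 × 78.7 × 0.390 = 10.44 kg/m.
D = 96.8²/(4π × 134 × 10.44²) = 0.0511 m²/day.

0.0511 m²/day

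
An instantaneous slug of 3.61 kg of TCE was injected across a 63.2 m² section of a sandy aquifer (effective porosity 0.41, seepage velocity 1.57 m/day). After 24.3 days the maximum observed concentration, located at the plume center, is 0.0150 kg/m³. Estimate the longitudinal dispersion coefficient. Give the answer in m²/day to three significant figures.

0.282 m²/day

At the plume center C_max = M/(n_e·A·√(4πDt)), so D = M²/(4πt·(n_e·A·C_max)²).
n_e·A·C_max = 0.41 × 63.2 × 0.0150 = 0.3887 kg/m.
D = 3.61²/(4π × 24.3 × 0.3887²) = 0.282 m²/day.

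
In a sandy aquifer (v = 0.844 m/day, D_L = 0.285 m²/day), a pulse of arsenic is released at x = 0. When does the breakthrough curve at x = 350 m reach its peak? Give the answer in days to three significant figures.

For the 1D instantaneous-source solution, setting ∂C/∂t = 0 at fixed x gives v²t² + 2Dt − x² = 0, so t = (√(D² + v²x²) − D)/v².
√(D² + v²x²) = √(0.285² + 0.844² × 350²) = 295.4; v² = 0.712336.
t = (295.4 − 0.285)/0.712336 = 414 days (vs. the pure-advection estimate x/v = 415 d).

414 days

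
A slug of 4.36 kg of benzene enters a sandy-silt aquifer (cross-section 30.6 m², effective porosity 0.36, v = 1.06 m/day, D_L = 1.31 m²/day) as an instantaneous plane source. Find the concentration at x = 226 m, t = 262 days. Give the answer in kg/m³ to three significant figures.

0.000859 kg/m³

For an instantaneous plane source, C(x,t) = M/(n_e·A·√(4πDt)) · exp(−(x−vt)²/(4Dt)), with n_e·A the pore (flow) area.
Plume center vt = 1.06 × 262 = 277.72 m, so the well at 226 m is 51.72 m upgradient of the peak.
√(4πDt) = 65.67 m, giving peak height M/(n_e·A·√(4πDt)) = 4.36/(0.36 × 30.6 × 65.67) = 0.006027 kg/m³.
(x−vt)²/(4Dt) = (-51.72)²/(4 × 1.31 × 262) = 1.948; exp(−1.948) = 0.1426.
C = 0.006027 × 0.1426 = 0.000859 kg/m³.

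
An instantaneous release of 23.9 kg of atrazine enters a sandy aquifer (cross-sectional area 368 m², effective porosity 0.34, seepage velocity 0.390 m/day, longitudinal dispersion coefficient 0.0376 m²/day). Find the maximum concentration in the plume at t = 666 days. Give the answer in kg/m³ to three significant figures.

0.0108 kg/m³

The peak of an instantaneous 1D plume sits at x = vt; there the Gaussian factor is 1 and C_max = M/(n_e·A·√(4πDt)), where n_e·A is the pore area the mass is dissolved in.
√(4πDt) = √(4π × 0.0376 × 666) = 17.74 m, so C_max = 23.9/(0.34 × 368 × 17.74) = 0.0108 kg/m³.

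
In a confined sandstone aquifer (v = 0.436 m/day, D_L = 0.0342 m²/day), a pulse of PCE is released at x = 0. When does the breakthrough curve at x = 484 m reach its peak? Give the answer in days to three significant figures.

1110 days

For the 1D instantaneous-source solution, setting ∂C/∂t = 0 at fixed x gives v²t² + 2Dt − x² = 0, so t = (√(D² + v²x²) − D)/v².
√(D² + v²x²) = √(0.0342² + 0.436² × 484²) = 211.0; v² = 0.190096.
t = (211.0 − 0.0342)/0.190096 = 1110 days (vs. the pure-advection estimate x/v = 1110 d).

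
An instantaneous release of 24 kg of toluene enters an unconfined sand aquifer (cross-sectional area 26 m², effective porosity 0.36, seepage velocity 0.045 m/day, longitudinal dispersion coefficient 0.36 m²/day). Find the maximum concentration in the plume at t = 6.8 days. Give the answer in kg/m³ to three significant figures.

0.462 kg/m³

The peak of an instantaneous 1D plume sits at x = vt; there the Gaussian factor is 1 and C_max = M/(n_e·A·√(4πDt)), where n_e·A is the pore area the mass is dissolved in.
√(4πDt) = √(4π × 0.36 × 6.8) = 5.546 m, so C_max = 24/(0.36 × 26 × 5.546) = 0.462 kg/m³.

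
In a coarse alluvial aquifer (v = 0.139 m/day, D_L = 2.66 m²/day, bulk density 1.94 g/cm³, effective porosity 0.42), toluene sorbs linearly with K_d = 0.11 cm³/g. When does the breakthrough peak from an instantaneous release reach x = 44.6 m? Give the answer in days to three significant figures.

Retardation factor R = 1 + ρ_b·K_d/n = 1 + 1.94 × 0.11/0.42 = 1.508.
Sorption retards both mechanisms: v_R = v/R = 0.09218 m/day, D_R = D/R = 1.764 m²/day.
Peak time from v_R²t² + 2D_R t − x² = 0: t = (√(D_R² + v_R²x²) − D_R)/v_R².
√(D_R² + v_R²x²) = √(1.764² + 0.09218² × 44.6²) = 4.474; v_R² = 0.008497.
t = (4.474 − 1.764)/0.008497 = 319 days.

319 days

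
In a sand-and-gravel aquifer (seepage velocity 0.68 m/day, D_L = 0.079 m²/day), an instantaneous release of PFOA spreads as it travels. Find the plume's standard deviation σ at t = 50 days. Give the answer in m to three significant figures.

2.81 m

Dispersive spreading gives a Gaussian with σ² = 2Dt; advection only shifts the center.
σ = √(2 × 0.079 × 50) = 2.81 m.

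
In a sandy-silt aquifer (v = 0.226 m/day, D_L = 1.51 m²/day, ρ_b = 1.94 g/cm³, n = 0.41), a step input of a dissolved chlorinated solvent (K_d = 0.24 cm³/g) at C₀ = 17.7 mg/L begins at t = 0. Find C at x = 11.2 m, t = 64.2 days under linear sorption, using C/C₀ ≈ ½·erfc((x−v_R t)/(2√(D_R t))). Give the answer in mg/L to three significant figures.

Retardation factor R = 1 + ρ_b·K_d/n = 1 + 1.94 × 0.24/0.41 = 2.136.
Sorption retards both mechanisms: v_R = v/R = 0.1058 m/day, D_R = D/R = 0.7069 m²/day.
v_R·t = 0.1058 × 64.2 = 6.79236 m; 2√(D_R t) = 13.47 m; argument = (11.2 − 6.79236)/13.47 = 0.3272.
C = C₀ × ½·erfc(0.3272) = 17.7 × 0.3218 = 5.70 mg/L.

5.70 mg/L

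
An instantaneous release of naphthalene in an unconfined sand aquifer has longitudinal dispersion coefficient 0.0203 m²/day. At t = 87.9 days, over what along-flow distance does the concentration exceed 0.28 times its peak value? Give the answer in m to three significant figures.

6.03 m

The plume is Gaussian with σ = √(2Dt) = √(2 × 0.0203 × 87.9) = 1.889 m.
C/C_peak = exp(−Δx²/(2σ²)) = 0.28 ⇒ Δx = σ·√(−2 ln 0.28) = 1.889 × 1.596 = 3.015 m.
Width = 2Δx = 6.03 m.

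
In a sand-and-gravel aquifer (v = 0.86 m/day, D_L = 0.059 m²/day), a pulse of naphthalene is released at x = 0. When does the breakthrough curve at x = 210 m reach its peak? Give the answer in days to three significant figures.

For the 1D instantaneous-source solution, setting ∂C/∂t = 0 at fixed x gives v²t² + 2Dt − x² = 0, so t = (√(D² + v²x²) − D)/v².
√(D² + v²x²) = √(0.059² + 0.86² × 210²) = 180.6; v² = 0.7396.
t = (180.6 − 0.059)/0.7396 = 244 days (vs. the pure-advection estimate x/v = 244 d).

244 days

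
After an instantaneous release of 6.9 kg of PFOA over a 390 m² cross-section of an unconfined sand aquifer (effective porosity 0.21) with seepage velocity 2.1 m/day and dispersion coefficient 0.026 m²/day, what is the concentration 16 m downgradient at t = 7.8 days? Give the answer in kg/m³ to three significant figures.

For an instantaneous plane source, C(x,t) = M/(n_e·A·√(4πDt)) · exp(−(x−vt)²/(4Dt)), with n_e·A the pore (flow) area.
Plume center vt = 2.1 × 7.8 = 16.38 m, so the well at 16 m is 0.38 m upgradient of the peak.
√(4πDt) = 1.596 m, giving peak height M/(n_e·A·√(4πDt)) = 6.9/(0.21 × 390 × 1.596) = 0.05279 kg/m³.
(x−vt)²/(4Dt) = (-0.38)²/(4 × 0.026 × 7.8) = 0.1780; exp(−0.1780) = 0.8369.
C = 0.05279 × 0.8369 = 0.0442 kg/m³.

0.0442 kg/m³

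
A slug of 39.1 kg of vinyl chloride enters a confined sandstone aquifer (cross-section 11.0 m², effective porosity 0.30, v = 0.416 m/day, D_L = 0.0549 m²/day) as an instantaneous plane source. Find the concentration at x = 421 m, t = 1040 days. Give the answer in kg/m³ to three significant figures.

0.244 kg/m³

For an instantaneous plane source, C(x,t) = M/(n_e·A·√(4πDt)) · exp(−(x−vt)²/(4Dt)), with n_e·A the pore (flow) area.
Plume center vt = 0.416 × 1040 = 432.64 m, so the well at 421 m is 11.64 m upgradient of the peak.
√(4πDt) = 26.79 m, giving peak height M/(n_e·A·√(4πDt)) = 39.1/(0.30 × 11.0 × 26.79) = 0.4423 kg/m³.
(x−vt)²/(4Dt) = (-11.64)²/(4 × 0.0549 × 1040) = 0.5933; exp(−0.5933) = 0.5525.
C = 0.4423 × 0.5525 = 0.244 kg/m³.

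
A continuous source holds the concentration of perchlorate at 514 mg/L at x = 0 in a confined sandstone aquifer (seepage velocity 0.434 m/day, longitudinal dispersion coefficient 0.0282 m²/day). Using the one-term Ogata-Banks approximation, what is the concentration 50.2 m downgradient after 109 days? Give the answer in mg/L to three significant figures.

62.5 mg/L

For a continuous step input, C/C₀ ≈ ½·erfc((x−vt)/(2√(Dt))).
vt = 0.434 × 109 = 47.306 m and 2√(Dt) = 2√(0.0282 × 109) = 3.506 m.
Argument (x−vt)/(2√(Dt)) = (50.2 − 47.306)/3.506 = 0.8254; ½·erfc(0.8254) = 0.1215.
C = 514 × 0.1215 = 62.5 mg/L.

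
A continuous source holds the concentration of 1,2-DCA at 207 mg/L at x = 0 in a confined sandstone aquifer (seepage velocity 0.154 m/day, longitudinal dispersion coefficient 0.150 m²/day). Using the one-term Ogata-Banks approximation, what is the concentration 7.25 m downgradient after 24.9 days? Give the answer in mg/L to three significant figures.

For a continuous step input, C/C₀ ≈ ½·erfc((x−vt)/(2√(Dt))).
vt = 0.154 × 24.9 = 3.8346 m and 2√(Dt) = 2√(0.150 × 24.9) = 3.865 m.
Argument (x−vt)/(2√(Dt)) = (7.25 − 3.8346)/3.865 = 0.8837; ½·erfc(0.8837) = 0.1057.
C = 207 × 0.1057 = 21.9 mg/L.

21.9 mg/L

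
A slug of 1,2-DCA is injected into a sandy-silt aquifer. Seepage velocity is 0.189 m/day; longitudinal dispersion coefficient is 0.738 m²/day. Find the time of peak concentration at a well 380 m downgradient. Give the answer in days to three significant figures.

For the 1D instantaneous-source solution, setting ∂C/∂t = 0 at fixed x gives v²t² + 2Dt − x² = 0, so t = (√(D² + v²x²) − D)/v².
√(D² + v²x²) = √(0.738² + 0.189² × 380²) = 71.82; v² = 0.035721.
t = (71.82 − 0.738)/0.035721 = 1990 days (vs. the pure-advection estimate x/v = 2010 d).

1990 days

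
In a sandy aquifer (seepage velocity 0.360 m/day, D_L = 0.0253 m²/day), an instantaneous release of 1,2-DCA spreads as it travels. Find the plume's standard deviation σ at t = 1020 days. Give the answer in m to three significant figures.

7.18 m

Dispersive spreading gives a Gaussian with σ² = 2Dt; advection only shifts the center.
σ = √(2 × 0.0253 × 1020) = 7.18 m.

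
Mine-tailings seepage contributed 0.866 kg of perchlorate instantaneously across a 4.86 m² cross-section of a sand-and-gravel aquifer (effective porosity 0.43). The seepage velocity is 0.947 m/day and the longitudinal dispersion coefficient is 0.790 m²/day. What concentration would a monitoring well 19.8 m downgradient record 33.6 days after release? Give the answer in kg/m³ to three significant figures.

For an instantaneous plane source, C(x,t) = M/(n_e·A·√(4πDt)) · exp(−(x−vt)²/(4Dt)), with n_e·A the pore (flow) area.
Plume center vt = 0.947 × 33.6 = 31.8192 m, so the well at 19.8 m is 12.0192 m upgradient of the peak.
√(4πDt) = 18.26 m, giving peak height M/(n_e·A·√(4πDt)) = 0.866/(0.43 × 4.86 × 18.26) = 0.02269 kg/m³.
(x−vt)²/(4Dt) = (-12.0192)²/(4 × 0.790 × 33.6) = 1.361; exp(−1.361) = 0.2564.
C = 0.02269 × 0.2564 = 0.00582 kg/m³.

0.00582 kg/m³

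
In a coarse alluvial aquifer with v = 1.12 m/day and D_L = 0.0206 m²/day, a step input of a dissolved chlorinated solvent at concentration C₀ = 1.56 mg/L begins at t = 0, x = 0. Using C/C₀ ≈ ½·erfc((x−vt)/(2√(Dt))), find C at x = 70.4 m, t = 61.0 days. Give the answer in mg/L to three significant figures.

For a continuous step input, C/C₀ ≈ ½·erfc((x−vt)/(2√(Dt))).
vt = 1.12 × 61.0 = 68.32 m and 2√(Dt) = 2√(0.0206 × 61.0) = 2.242 m.
Argument (x−vt)/(2√(Dt)) = (70.4 − 68.32)/2.242 = 0.9277; ½·erfc(0.9277) = 0.09477.
C = 1.56 × 0.09477 = 0.148 mg/L.

0.148 mg/L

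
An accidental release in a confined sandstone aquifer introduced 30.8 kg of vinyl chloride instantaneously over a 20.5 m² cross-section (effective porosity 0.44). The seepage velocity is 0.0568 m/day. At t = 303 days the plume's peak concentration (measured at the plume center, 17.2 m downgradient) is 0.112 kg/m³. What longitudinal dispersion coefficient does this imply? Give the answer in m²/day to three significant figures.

At the plume center C_max = M/(n_e·A·√(4πDt)), so D = M²/(4πt·(n_e·A·C_max)²).
n_e·A·C_max = 0.44 × 20.5 × 0.112 = 1.010 kg/m.
D = 30.8²/(4π × 303 × 1.010²) = 0.244 m²/day.

0.244 m²/day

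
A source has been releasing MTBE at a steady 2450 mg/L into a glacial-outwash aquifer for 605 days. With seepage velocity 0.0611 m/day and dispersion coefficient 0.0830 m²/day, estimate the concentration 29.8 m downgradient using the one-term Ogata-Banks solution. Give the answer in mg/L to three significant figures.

1870 mg/L

For a continuous step input, C/C₀ ≈ ½·erfc((x−vt)/(2√(Dt))).
vt = 0.0611 × 605 = 36.9655 m and 2√(Dt) = 2√(0.0830 × 605) = 14.17 m.
Argument (x−vt)/(2√(Dt)) = (29.8 − 36.9655)/14.17 = -0.5057; ½·erfc(-0.5057) = 0.7627.
C = 2450 × 0.7627 = 1870 mg/L.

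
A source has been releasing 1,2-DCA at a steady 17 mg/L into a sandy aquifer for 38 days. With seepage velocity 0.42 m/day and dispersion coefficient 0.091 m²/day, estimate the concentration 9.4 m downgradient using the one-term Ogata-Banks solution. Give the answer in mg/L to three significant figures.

For a continuous step input, C/C₀ ≈ ½·erfc((x−vt)/(2√(Dt))).
vt = 0.42 × 38 = 15.96 m and 2√(Dt) = 2√(0.091 × 38) = 3.719 m.
Argument (x−vt)/(2√(Dt)) = (9.4 − 15.96)/3.719 = -1.764; ½·erfc(-1.764) = 0.9937.
C = 17 × 0.9937 = 16.9 mg/L.

16.9 mg/L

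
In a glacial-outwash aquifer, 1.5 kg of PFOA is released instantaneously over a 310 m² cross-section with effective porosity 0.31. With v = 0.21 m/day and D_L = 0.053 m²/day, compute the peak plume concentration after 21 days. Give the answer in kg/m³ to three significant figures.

0.00417 kg/m³

The peak of an instantaneous 1D plume sits at x = vt; there the Gaussian factor is 1 and C_max = M/(n_e·A·√(4πDt)), where n_e·A is the pore area the mass is dissolved in.
√(4πDt) = √(4π × 0.053 × 21) = 3.740 m, so C_max = 1.5/(0.31 × 310 × 3.740) = 0.00417 kg/m³.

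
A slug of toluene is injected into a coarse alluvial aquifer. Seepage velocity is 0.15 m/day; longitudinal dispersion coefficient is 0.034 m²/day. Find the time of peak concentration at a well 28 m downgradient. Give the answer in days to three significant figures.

For the 1D instantaneous-source solution, setting ∂C/∂t = 0 at fixed x gives v²t² + 2Dt − x² = 0, so t = (√(D² + v²x²) − D)/v².
√(D² + v²x²) = √(0.034² + 0.15² × 28²) = 4.200; v² = 0.0225.
t = (4.200 − 0.034)/0.0225 = 185 days (vs. the pure-advection estimate x/v = 187 d).

185 days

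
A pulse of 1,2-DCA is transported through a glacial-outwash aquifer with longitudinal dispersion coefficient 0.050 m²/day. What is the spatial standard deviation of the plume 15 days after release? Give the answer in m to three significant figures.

1.22 m

Dispersive spreading gives a Gaussian with σ² = 2Dt; advection only shifts the center.
σ = √(2 × 0.050 × 15) = 1.22 m.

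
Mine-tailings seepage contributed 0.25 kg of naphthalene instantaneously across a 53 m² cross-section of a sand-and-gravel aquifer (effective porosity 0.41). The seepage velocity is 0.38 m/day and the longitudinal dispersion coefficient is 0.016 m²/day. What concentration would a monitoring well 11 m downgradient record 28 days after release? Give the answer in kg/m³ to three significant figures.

For an instantaneous plane source, C(x,t) = M/(n_e·A·√(4πDt)) · exp(−(x−vt)²/(4Dt)), with n_e·A the pore (flow) area.
Plume center vt = 0.38 × 28 = 10.64 m, so the well at 11 m is 0.36 m downgradient of the peak.
√(4πDt) = 2.373 m, giving peak height M/(n_e·A·√(4πDt)) = 0.25/(0.41 × 53 × 2.373) = 0.004848 kg/m³.
(x−vt)²/(4Dt) = (0.36)²/(4 × 0.016 × 28) = 0.07232; exp(−0.07232) = 0.9302.
C = 0.004848 × 0.9302 = 0.00451 kg/m³.

0.00451 kg/m³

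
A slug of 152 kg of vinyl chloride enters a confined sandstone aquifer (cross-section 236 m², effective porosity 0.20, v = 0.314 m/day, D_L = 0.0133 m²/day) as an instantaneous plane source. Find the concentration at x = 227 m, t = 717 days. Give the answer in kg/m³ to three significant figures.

0.269 kg/m³

For an instantaneous plane source, C(x,t) = M/(n_e·A·√(4πDt)) · exp(−(x−vt)²/(4Dt)), with n_e·A the pore (flow) area.
Plume center vt = 0.314 × 717 = 225.138 m, so the well at 227 m is 1.862 m downgradient of the peak.
√(4πDt) = 10.95 m, giving peak height M/(n_e·A·√(4πDt)) = 152/(0.20 × 236 × 10.95) = 0.2941 kg/m³.
(x−vt)²/(4Dt) = (1.862)²/(4 × 0.0133 × 717) = 0.09089; exp(−0.09089) = 0.9131.
C = 0.2941 × 0.9131 = 0.269 kg/m³.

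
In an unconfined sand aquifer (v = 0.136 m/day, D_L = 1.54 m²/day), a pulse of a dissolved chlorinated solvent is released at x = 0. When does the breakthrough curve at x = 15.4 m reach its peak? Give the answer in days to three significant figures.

For the 1D instantaneous-source solution, setting ∂C/∂t = 0 at fixed x gives v²t² + 2Dt − x² = 0, so t = (√(D² + v²x²) − D)/v².
√(D² + v²x²) = √(1.54² + 0.136² × 15.4²) = 2.600; v² = 0.018496.
t = (2.600 − 1.54)/0.018496 = 57.3 days (vs. the pure-advection estimate x/v = 113 d).

57.3 days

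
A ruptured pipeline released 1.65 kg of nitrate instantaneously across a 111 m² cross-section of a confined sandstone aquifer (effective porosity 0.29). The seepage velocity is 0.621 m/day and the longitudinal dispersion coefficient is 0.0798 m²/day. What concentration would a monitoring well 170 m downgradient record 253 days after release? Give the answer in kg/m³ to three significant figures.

0.000412 kg/m³

For an instantaneous plane source, C(x,t) = M/(n_e·A·√(4πDt)) · exp(−(x−vt)²/(4Dt)), with n_e·A the pore (flow) area.
Plume center vt = 0.621 × 253 = 157.113 m, so the well at 170 m is 12.887 m downgradient of the peak.
√(4πDt) = 15.93 m, giving peak height M/(n_e·A·√(4πDt)) = 1.65/(0.29 × 111 × 15.93) = 0.003218 kg/m³.
(x−vt)²/(4Dt) = (12.887)²/(4 × 0.0798 × 253) = 2.056; exp(−2.056) = 0.1280.
C = 0.003218 × 0.1280 = 0.000412 kg/m³.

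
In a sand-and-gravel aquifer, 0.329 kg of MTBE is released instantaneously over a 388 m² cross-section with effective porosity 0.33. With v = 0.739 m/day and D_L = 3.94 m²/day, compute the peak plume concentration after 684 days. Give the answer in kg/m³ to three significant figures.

The peak of an instantaneous 1D plume sits at x = vt; there the Gaussian factor is 1 and C_max = M/(n_e·A·√(4πDt)), where n_e·A is the pore area the mass is dissolved in.
√(4πDt) = √(4π × 3.94 × 684) = 184.0 m, so C_max = 0.329/(0.33 × 388 × 184.0) = 1.40e-05 kg/m³.

1.40e-05 kg/m³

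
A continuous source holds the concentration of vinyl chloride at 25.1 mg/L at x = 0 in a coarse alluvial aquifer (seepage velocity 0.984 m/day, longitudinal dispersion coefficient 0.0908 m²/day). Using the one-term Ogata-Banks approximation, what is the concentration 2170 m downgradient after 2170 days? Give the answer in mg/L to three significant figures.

1.01 mg/L

For a continuous step input, C/C₀ ≈ ½·erfc((x−vt)/(2√(Dt))).
vt = 0.984 × 2170 = 2135.28 m and 2√(Dt) = 2√(0.0908 × 2170) = 28.07 m.
Argument (x−vt)/(2√(Dt)) = (2170 − 2135.28)/28.07 = 1.237; ½·erfc(1.237) = 0.04011.
C = 25.1 × 0.04011 = 1.01 mg/L.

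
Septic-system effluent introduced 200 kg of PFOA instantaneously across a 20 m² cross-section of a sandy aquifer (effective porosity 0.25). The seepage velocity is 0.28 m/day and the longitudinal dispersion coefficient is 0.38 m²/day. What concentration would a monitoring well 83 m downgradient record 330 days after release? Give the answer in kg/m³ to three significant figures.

0.845 kg/m³

For an instantaneous plane source, C(x,t) = M/(n_e·A·√(4πDt)) · exp(−(x−vt)²/(4Dt)), with n_e·A the pore (flow) area.
Plume center vt = 0.28 × 330 = 92.4 m, so the well at 83 m is 9.4 m upgradient of the peak.
√(4πDt) = 39.70 m, giving peak height M/(n_e·A·√(4πDt)) = 200/(0.25 × 20 × 39.70) = 1.008 kg/m³.
(x−vt)²/(4Dt) = (-9.4)²/(4 × 0.38 × 330) = 0.1762; exp(−0.1762) = 0.8385.
C = 1.008 × 0.8385 = 0.845 kg/m³.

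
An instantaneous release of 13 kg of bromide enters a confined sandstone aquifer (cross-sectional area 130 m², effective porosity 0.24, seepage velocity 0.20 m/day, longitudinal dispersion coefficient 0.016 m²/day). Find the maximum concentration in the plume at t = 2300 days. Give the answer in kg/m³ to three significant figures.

The peak of an instantaneous 1D plume sits at x = vt; there the Gaussian factor is 1 and C_max = M/(n_e·A·√(4πDt)), where n_e·A is the pore area the mass is dissolved in.
√(4πDt) = √(4π × 0.016 × 2300) = 21.50 m, so C_max = 13/(0.24 × 130 × 21.50) = 0.0194 kg/m³.

0.0194 kg/m³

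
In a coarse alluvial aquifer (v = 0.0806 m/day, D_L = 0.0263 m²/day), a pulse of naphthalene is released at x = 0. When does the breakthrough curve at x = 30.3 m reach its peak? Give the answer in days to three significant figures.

For the 1D instantaneous-source solution, setting ∂C/∂t = 0 at fixed x gives v²t² + 2Dt − x² = 0, so t = (√(D² + v²x²) − D)/v².
√(D² + v²x²) = √(0.0263² + 0.0806² × 30.3²) = 2.442; v² = 0.00649636.
t = (2.442 − 0.0263)/0.00649636 = 372 days (vs. the pure-advection estimate x/v = 376 d).

372 days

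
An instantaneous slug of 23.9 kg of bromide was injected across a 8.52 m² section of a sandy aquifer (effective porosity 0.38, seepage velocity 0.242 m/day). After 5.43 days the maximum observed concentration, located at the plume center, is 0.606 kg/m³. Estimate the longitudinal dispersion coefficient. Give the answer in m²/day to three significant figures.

2.17 m²/day

At the plume center C_max = M/(n_e·A·√(4πDt)), so D = M²/(4πt·(n_e·A·C_max)²).
n_e·A·C_max = 0.38 × 8.52 × 0.606 = 1.962 kg/m.
D = 23.9²/(4π × 5.43 × 1.962²) = 2.17 m²/day.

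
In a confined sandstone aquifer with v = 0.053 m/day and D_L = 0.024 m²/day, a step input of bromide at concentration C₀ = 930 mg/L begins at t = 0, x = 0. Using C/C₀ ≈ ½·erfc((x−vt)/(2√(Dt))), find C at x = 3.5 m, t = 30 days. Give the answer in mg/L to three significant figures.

51.8 mg/L

For a continuous step input, C/C₀ ≈ ½·erfc((x−vt)/(2√(Dt))).
vt = 0.053 × 30 = 1.59 m and 2√(Dt) = 2√(0.024 × 30) = 1.697 m.
Argument (x−vt)/(2√(Dt)) = (3.5 − 1.59)/1.697 = 1.126; ½·erfc(1.126) = 0.05565.
C = 930 × 0.05565 = 51.8 mg/L.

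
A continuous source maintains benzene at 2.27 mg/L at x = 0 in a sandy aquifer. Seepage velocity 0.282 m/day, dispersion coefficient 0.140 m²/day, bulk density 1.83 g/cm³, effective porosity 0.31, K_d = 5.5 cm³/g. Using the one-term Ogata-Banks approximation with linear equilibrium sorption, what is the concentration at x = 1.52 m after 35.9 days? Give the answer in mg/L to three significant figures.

Retardation factor R = 1 + ρ_b·K_d/n = 1 + 1.83 × 5.5/0.31 = 33.47.
Sorption retards both mechanisms: v_R = v/R = 0.008425 m/day, D_R = D/R = 0.004183 m²/day.
v_R·t = 0.008425 × 35.9 = 0.3024575 m; 2√(D_R t) = 0.7750 m; argument = (1.52 − 0.3024575)/0.7750 = 1.571.
C = C₀ × ½·erfc(1.571) = 2.27 × 0.01315 = 0.0299 mg/L.

0.0299 mg/L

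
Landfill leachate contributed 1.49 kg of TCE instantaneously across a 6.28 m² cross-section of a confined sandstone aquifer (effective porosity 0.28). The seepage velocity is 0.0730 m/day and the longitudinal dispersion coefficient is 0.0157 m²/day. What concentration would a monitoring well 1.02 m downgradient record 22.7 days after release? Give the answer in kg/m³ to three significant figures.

0.301 kg/m³

For an instantaneous plane source, C(x,t) = M/(n_e·A·√(4πDt)) · exp(−(x−vt)²/(4Dt)), with n_e·A the pore (flow) area.
Plume center vt = 0.0730 × 22.7 = 1.6571 m, so the well at 1.02 m is 0.6371 m upgradient of the peak.
√(4πDt) = 2.116 m, giving peak height M/(n_e·A·√(4πDt)) = 1.49/(0.28 × 6.28 × 2.116) = 0.4005 kg/m³.
(x−vt)²/(4Dt) = (-0.6371)²/(4 × 0.0157 × 22.7) = 0.2847; exp(−0.2847) = 0.7522.
C = 0.4005 × 0.7522 = 0.301 kg/m³.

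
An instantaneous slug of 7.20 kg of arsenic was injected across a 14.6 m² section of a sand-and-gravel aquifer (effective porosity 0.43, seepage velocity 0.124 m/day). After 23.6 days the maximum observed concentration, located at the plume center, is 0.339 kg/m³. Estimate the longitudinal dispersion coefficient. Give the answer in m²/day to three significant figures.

At the plume center C_max = M/(n_e·A·√(4πDt)), so D = M²/(4πt·(n_e·A·C_max)²).
n_e·A·C_max = 0.43 × 14.6 × 0.339 = 2.128 kg/m.
D = 7.20²/(4π × 23.6 × 2.128²) = 0.0386 m²/day.

0.0386 m²/day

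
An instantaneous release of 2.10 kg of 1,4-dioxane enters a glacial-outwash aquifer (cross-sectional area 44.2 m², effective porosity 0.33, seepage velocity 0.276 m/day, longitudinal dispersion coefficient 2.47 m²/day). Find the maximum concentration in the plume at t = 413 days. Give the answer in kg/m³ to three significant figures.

The peak of an instantaneous 1D plume sits at x = vt; there the Gaussian factor is 1 and C_max = M/(n_e·A·√(4πDt)), where n_e·A is the pore area the mass is dissolved in.
√(4πDt) = √(4π × 2.47 × 413) = 113.2 m, so C_max = 2.10/(0.33 × 44.2 × 113.2) = 0.00127 kg/m³.

0.00127 kg/m³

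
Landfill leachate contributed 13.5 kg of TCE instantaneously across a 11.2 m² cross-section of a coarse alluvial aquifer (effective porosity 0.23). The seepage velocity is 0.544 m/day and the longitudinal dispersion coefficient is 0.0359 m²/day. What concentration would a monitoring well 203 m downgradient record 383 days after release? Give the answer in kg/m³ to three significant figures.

0.237 kg/m³

For an instantaneous plane source, C(x,t) = M/(n_e·A·√(4πDt)) · exp(−(x−vt)²/(4Dt)), with n_e·A the pore (flow) area.
Plume center vt = 0.544 × 383 = 208.352 m, so the well at 203 m is 5.352 m upgradient of the peak.
√(4πDt) = 13.14 m, giving peak height M/(n_e·A·√(4πDt)) = 13.5/(0.23 × 11.2 × 13.14) = 0.3988 kg/m³.
(x−vt)²/(4Dt) = (-5.352)²/(4 × 0.0359 × 383) = 0.5208; exp(−0.5208) = 0.5940.
C = 0.3988 × 0.5940 = 0.237 kg/m³.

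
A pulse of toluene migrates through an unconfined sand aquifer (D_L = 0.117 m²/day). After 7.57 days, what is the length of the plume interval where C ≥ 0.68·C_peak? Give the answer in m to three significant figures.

The plume is Gaussian with σ = √(2Dt) = √(2 × 0.117 × 7.57) = 1.331 m.
C/C_peak = exp(−Δx²/(2σ²)) = 0.68 ⇒ Δx = σ·√(−2 ln 0.68) = 1.331 × 0.8783 = 1.169 m.
Width = 2Δx = 2.34 m.

2.34 m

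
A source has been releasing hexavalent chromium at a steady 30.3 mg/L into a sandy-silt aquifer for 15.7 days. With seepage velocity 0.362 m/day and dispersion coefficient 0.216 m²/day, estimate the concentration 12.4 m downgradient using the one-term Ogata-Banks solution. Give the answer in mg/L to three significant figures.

0.150 mg/L

For a continuous step input, C/C₀ ≈ ½·erfc((x−vt)/(2√(Dt))).
vt = 0.362 × 15.7 = 5.6834 m and 2√(Dt) = 2√(0.216 × 15.7) = 3.683 m.
Argument (x−vt)/(2√(Dt)) = (12.4 − 5.6834)/3.683 = 1.824; ½·erfc(1.824) = 0.004947.
C = 30.3 × 0.004947 = 0.150 mg/L.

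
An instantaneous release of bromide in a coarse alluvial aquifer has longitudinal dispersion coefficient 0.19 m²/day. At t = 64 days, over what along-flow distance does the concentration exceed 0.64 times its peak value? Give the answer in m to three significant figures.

The plume is Gaussian with σ = √(2Dt) = √(2 × 0.19 × 64) = 4.932 m.
C/C_peak = exp(−Δx²/(2σ²)) = 0.64 ⇒ Δx = σ·√(−2 ln 0.64) = 4.932 × 0.9448 = 4.660 m.
Width = 2Δx = 9.32 m.

9.32 m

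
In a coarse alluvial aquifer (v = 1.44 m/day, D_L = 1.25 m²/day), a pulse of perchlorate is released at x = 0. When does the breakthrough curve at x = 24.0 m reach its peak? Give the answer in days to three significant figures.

For the 1D instantaneous-source solution, setting ∂C/∂t = 0 at fixed x gives v²t² + 2Dt − x² = 0, so t = (√(D² + v²x²) − D)/v².
√(D² + v²x²) = √(1.25² + 1.44² × 24.0²) = 34.58; v² = 2.0736.
t = (34.58 − 1.25)/2.0736 = 16.1 days (vs. the pure-advection estimate x/v = 16.7 d).

16.1 days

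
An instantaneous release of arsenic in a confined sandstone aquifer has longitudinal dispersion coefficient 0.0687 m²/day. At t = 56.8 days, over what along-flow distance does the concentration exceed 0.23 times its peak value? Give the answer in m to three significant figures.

9.58 m

The plume is Gaussian with σ = √(2Dt) = √(2 × 0.0687 × 56.8) = 2.794 m.
C/C_peak = exp(−Δx²/(2σ²)) = 0.23 ⇒ Δx = σ·√(−2 ln 0.23) = 2.794 × 1.714 = 4.789 m.
Width = 2Δx = 9.58 m.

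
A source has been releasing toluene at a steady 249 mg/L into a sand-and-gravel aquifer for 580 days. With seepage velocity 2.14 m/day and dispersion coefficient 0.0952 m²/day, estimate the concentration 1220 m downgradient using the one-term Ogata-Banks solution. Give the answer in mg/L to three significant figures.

244 mg/L

For a continuous step input, C/C₀ ≈ ½·erfc((x−vt)/(2√(Dt))).
vt = 2.14 × 580 = 1241.2 m and 2√(Dt) = 2√(0.0952 × 580) = 14.86 m.
Argument (x−vt)/(2√(Dt)) = (1220 − 1241.2)/14.86 = -1.427; ½·erfc(-1.427) = 0.9782.
C = 249 × 0.9782 = 244 mg/L.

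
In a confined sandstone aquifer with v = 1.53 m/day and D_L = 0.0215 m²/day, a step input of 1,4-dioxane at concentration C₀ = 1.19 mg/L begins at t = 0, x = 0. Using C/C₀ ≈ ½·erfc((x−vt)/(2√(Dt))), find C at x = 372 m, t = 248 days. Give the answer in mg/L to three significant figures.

1.18 mg/L

For a continuous step input, C/C₀ ≈ ½·erfc((x−vt)/(2√(Dt))).
vt = 1.53 × 248 = 379.44 m and 2√(Dt) = 2√(0.0215 × 248) = 4.618 m.
Argument (x−vt)/(2√(Dt)) = (372 − 379.44)/4.618 = -1.611; ½·erfc(-1.611) = 0.9886.
C = 1.19 × 0.9886 = 1.18 mg/L.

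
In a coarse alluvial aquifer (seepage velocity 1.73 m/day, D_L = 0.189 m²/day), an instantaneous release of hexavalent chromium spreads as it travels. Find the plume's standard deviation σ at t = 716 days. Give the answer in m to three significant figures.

Dispersive spreading gives a Gaussian with σ² = 2Dt; advection only shifts the center.
σ = √(2 × 0.189 × 716) = 16.5 m.

16.5 m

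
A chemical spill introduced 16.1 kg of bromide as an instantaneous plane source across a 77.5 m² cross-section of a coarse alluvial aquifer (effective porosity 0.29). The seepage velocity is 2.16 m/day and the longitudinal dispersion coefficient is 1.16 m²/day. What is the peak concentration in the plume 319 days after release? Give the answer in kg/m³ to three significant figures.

The peak of an instantaneous 1D plume sits at x = vt; there the Gaussian factor is 1 and C_max = M/(n_e·A·√(4πDt)), where n_e·A is the pore area the mass is dissolved in.
√(4πDt) = √(4π × 1.16 × 319) = 68.19 m, so C_max = 16.1/(0.29 × 77.5 × 68.19) = 0.0105 kg/m³.

0.0105 kg/m³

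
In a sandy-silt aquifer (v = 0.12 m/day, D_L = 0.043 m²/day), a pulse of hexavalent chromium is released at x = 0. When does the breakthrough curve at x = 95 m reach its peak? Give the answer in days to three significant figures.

For the 1D instantaneous-source solution, setting ∂C/∂t = 0 at fixed x gives v²t² + 2Dt − x² = 0, so t = (√(D² + v²x²) − D)/v².
√(D² + v²x²) = √(0.043² + 0.12² × 95²) = 11.40; v² = 0.0144.
t = (11.40 − 0.043)/0.0144 = 789 days (vs. the pure-advection estimate x/v = 792 d).

789 days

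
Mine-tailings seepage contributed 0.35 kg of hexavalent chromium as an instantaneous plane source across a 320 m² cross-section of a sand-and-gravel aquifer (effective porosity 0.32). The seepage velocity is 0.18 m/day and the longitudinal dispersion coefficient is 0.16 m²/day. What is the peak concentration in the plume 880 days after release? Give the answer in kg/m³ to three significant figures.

The peak of an instantaneous 1D plume sits at x = vt; there the Gaussian factor is 1 and C_max = M/(n_e·A·√(4πDt)), where n_e·A is the pore area the mass is dissolved in.
√(4πDt) = √(4π × 0.16 × 880) = 42.06 m, so C_max = 0.35/(0.32 × 320 × 42.06) = 8.13e-05 kg/m³.

8.13e-05 kg/m³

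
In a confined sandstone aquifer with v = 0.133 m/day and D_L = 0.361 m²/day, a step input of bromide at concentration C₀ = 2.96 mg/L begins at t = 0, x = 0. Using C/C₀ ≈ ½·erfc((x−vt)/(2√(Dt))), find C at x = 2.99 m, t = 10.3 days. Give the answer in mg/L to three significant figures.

For a continuous step input, C/C₀ ≈ ½·erfc((x−vt)/(2√(Dt))).
vt = 0.133 × 10.3 = 1.3699 m and 2√(Dt) = 2√(0.361 × 10.3) = 3.857 m.
Argument (x−vt)/(2√(Dt)) = (2.99 − 1.3699)/3.857 = 0.4200; ½·erfc(0.4200) = 0.2763.
C = 2.96 × 0.2763 = 0.818 mg/L.

0.818 mg/L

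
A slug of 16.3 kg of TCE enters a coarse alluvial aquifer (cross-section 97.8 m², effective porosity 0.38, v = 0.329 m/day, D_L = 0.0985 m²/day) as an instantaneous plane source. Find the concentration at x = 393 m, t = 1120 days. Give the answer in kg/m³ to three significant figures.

0.00302 kg/m³

For an instantaneous plane source, C(x,t) = M/(n_e·A·√(4πDt)) · exp(−(x−vt)²/(4Dt)), with n_e·A the pore (flow) area.
Plume center vt = 0.329 × 1120 = 368.48 m, so the well at 393 m is 24.52 m downgradient of the peak.
√(4πDt) = 37.23 m, giving peak height M/(n_e·A·√(4πDt)) = 16.3/(0.38 × 97.8 × 37.23) = 0.01178 kg/m³.
(x−vt)²/(4Dt) = (24.52)²/(4 × 0.0985 × 1120) = 1.362; exp(−1.362) = 0.2561.
C = 0.01178 × 0.2561 = 0.00302 kg/m³.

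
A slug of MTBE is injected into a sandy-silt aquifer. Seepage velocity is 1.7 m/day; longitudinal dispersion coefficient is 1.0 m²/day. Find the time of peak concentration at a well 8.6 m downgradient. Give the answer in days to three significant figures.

For the 1D instantaneous-source solution, setting ∂C/∂t = 0 at fixed x gives v²t² + 2Dt − x² = 0, so t = (√(D² + v²x²) − D)/v².
√(D² + v²x²) = √(1.0² + 1.7² × 8.6²) = 14.65; v² = 2.89.
t = (14.65 − 1.0)/2.89 = 4.72 days (vs. the pure-advection estimate x/v = 5.06 d).

4.72 days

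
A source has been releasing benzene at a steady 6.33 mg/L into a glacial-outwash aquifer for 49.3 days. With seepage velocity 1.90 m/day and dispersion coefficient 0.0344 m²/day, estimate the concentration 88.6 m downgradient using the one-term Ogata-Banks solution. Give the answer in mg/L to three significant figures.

6.31 mg/L

For a continuous step input, C/C₀ ≈ ½·erfc((x−vt)/(2√(Dt))).
vt = 1.90 × 49.3 = 93.67 m and 2√(Dt) = 2√(0.0344 × 49.3) = 2.605 m.
Argument (x−vt)/(2√(Dt)) = (88.6 − 93.67)/2.605 = -1.946; ½·erfc(-1.946) = 0.9970.
C = 6.33 × 0.9970 = 6.31 mg/L.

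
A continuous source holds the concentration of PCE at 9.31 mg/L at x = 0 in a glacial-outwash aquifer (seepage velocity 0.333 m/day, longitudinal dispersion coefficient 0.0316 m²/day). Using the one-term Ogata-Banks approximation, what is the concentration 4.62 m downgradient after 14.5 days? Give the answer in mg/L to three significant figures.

5.46 mg/L

For a continuous step input, C/C₀ ≈ ½·erfc((x−vt)/(2√(Dt))).
vt = 0.333 × 14.5 = 4.8285 m and 2√(Dt) = 2√(0.0316 × 14.5) = 1.354 m.
Argument (x−vt)/(2√(Dt)) = (4.62 − 4.8285)/1.354 = -0.1540; ½·erfc(-0.1540) = 0.5862.
C = 9.31 × 0.5862 = 5.46 mg/L.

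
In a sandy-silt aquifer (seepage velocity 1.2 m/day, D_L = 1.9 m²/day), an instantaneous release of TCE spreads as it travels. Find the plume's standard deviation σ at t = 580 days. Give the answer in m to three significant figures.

Dispersive spreading gives a Gaussian with σ² = 2Dt; advection only shifts the center.
σ = √(2 × 1.9 × 580) = 46.9 m.

46.9 m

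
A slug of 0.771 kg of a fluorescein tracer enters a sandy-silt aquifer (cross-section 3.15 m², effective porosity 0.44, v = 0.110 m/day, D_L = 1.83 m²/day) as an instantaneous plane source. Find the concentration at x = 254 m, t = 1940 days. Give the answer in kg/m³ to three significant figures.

For an instantaneous plane source, C(x,t) = M/(n_e·A·√(4πDt)) · exp(−(x−vt)²/(4Dt)), with n_e·A the pore (flow) area.
Plume center vt = 0.110 × 1940 = 213.4 m, so the well at 254 m is 40.6 m downgradient of the peak.
√(4πDt) = 211.2 m, giving peak height M/(n_e·A·√(4πDt)) = 0.771/(0.44 × 3.15 × 211.2) = 0.002634 kg/m³.
(x−vt)²/(4Dt) = (40.6)²/(4 × 1.83 × 1940) = 0.1161; exp(−0.1161) = 0.8904.
C = 0.002634 × 0.8904 = 0.00235 kg/m³.

0.00235 kg/m³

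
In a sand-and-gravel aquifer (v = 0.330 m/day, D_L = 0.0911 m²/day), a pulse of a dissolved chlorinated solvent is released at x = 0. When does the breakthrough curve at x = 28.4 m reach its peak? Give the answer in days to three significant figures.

For the 1D instantaneous-source solution, setting ∂C/∂t = 0 at fixed x gives v²t² + 2Dt − x² = 0, so t = (√(D² + v²x²) − D)/v².
√(D² + v²x²) = √(0.0911² + 0.330² × 28.4²) = 9.372; v² = 0.1089.
t = (9.372 − 0.0911)/0.1089 = 85.2 days (vs. the pure-advection estimate x/v = 86.1 d).

85.2 days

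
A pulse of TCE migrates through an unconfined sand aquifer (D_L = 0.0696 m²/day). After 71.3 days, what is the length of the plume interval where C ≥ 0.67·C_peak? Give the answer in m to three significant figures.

The plume is Gaussian with σ = √(2Dt) = √(2 × 0.0696 × 71.3) = 3.150 m.
C/C_peak = exp(−Δx²/(2σ²)) = 0.67 ⇒ Δx = σ·√(−2 ln 0.67) = 3.150 × 0.8950 = 2.819 m.
Width = 2Δx = 5.64 m.

5.64 m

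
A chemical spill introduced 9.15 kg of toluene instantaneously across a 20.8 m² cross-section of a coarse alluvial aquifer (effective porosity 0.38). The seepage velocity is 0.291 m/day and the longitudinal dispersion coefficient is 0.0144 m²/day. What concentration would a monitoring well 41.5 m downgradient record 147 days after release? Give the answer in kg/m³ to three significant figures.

For an instantaneous plane source, C(x,t) = M/(n_e·A·√(4πDt)) · exp(−(x−vt)²/(4Dt)), with n_e·A the pore (flow) area.
Plume center vt = 0.291 × 147 = 42.777 m, so the well at 41.5 m is 1.277 m upgradient of the peak.
√(4πDt) = 5.158 m, giving peak height M/(n_e·A·√(4πDt)) = 9.15/(0.38 × 20.8 × 5.158) = 0.2244 kg/m³.
(x−vt)²/(4Dt) = (-1.277)²/(4 × 0.0144 × 147) = 0.1926; exp(−0.1926) = 0.8248.
C = 0.2244 × 0.8248 = 0.185 kg/m³.

0.185 kg/m³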